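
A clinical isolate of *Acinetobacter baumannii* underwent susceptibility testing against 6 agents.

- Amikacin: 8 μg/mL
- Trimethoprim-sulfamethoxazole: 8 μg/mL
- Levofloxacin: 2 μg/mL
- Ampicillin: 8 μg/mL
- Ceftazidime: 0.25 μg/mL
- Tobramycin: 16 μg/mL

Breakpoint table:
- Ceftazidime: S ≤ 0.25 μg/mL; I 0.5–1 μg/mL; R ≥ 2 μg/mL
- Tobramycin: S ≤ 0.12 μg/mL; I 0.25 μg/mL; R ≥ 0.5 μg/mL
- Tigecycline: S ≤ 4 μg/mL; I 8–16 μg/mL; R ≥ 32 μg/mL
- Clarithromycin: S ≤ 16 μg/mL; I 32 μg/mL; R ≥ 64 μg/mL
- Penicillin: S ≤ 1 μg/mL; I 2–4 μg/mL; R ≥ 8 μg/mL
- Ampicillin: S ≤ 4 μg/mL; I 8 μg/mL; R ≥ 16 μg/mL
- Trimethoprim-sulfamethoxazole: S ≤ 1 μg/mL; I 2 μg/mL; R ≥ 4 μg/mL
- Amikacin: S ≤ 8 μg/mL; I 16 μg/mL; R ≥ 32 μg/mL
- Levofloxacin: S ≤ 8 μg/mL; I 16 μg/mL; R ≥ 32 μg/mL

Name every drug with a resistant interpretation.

Amikacin 8 μg/mL: ≤ 8 μg/mL → S
Trimethoprim-sulfamethoxazole 8 μg/mL: ≥ 4 μg/mL → resistant
Levofloxacin: 2 μg/mL is ≤ 8 μg/mL — Susceptible
Ampicillin (8 μg/mL) = 8 μg/mL → intermediate
Ceftazidime: 0.25 μg/mL is ≤ 0.25 μg/mL → S
Tobramycin (16 μg/mL) ≥ 0.5 μg/mL → R

trimethoprim-sulfamethoxazole, tobramycin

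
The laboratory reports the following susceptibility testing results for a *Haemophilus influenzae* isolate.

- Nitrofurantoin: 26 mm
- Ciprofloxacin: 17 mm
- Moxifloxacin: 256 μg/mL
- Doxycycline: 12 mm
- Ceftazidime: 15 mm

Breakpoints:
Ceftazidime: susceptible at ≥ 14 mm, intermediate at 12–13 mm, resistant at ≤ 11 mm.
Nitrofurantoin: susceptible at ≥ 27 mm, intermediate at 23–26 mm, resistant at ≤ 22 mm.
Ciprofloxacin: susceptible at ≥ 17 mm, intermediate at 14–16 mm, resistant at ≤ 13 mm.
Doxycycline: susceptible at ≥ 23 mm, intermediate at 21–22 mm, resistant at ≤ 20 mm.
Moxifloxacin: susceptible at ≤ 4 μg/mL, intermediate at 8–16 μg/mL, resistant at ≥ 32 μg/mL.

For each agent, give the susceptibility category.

I, S, R, R, S

Nitrofurantoin: 26 mm is in 23–26 mm ⇒ Intermediate
Ciprofloxacin (17 mm) ≥ 17 mm → Susceptible
Moxifloxacin (256 μg/mL) ≥ 32 μg/mL — Resistant
Doxycycline: 12 mm is ≤ 20 mm — R
Ceftazidime (15 mm) ≥ 14 mm ⇒ S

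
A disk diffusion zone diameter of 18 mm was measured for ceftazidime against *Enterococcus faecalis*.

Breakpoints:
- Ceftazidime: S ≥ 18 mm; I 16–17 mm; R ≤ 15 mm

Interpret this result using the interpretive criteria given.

Ceftazidime 18 mm: ≥ 18 mm — susceptible

Susceptible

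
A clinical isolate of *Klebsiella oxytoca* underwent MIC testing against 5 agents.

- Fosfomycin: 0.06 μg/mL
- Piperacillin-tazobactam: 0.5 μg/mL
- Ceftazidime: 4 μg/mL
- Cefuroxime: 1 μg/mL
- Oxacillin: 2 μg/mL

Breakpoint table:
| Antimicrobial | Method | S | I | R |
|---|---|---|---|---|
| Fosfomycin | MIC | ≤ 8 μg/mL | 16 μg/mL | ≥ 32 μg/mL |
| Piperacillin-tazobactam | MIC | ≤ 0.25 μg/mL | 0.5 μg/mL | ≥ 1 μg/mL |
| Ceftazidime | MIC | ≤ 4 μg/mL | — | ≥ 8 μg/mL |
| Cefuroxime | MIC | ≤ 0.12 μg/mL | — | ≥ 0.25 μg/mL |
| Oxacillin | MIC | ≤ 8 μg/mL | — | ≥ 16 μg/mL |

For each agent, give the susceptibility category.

S, I, S, R, S

Fosfomycin: 0.06 μg/mL is ≤ 8 μg/mL ⇒ Susceptible
Piperacillin-tazobactam 0.5 μg/mL: = 0.5 μg/mL → Intermediate
Ceftazidime 4 μg/mL: ≤ 4 μg/mL → S
Cefuroxime: 1 μg/mL is ≥ 0.25 μg/mL — R
Oxacillin 2 μg/mL: ≤ 8 μg/mL → Susceptible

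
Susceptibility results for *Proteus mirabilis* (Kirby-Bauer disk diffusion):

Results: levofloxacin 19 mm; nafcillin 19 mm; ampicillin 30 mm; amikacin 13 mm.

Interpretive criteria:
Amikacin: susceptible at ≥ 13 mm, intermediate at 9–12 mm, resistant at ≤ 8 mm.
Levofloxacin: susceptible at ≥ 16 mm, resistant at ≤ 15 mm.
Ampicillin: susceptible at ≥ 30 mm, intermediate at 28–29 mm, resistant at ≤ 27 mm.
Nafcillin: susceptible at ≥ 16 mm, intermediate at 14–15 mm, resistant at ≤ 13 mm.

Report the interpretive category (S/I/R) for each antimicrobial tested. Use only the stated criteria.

S, S, S, S

Levofloxacin: 19 mm is ≥ 16 mm ⇒ susceptible
Nafcillin 19 mm: ≥ 16 mm ⇒ S
Ampicillin 30 mm: ≥ 30 mm ⇒ S
Amikacin 13 mm: ≥ 13 mm → S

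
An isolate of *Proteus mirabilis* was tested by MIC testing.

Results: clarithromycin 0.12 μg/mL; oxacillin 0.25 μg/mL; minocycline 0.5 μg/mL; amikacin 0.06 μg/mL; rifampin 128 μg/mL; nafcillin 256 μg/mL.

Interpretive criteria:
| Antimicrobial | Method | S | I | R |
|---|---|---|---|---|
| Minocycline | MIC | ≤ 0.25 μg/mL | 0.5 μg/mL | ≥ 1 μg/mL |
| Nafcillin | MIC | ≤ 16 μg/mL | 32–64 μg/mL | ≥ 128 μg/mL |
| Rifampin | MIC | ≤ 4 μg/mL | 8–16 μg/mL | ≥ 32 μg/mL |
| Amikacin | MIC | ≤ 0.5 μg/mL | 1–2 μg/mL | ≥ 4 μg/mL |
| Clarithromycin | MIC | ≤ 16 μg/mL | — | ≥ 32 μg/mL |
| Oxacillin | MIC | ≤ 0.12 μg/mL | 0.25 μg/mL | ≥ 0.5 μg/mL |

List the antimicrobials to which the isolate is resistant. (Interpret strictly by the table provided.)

rifampin, nafcillin

Clarithromycin (0.12 μg/mL) ≤ 16 μg/mL ⇒ susceptible
Oxacillin 0.25 μg/mL: = 0.25 μg/mL — Intermediate
Minocycline (0.5 μg/mL) = 0.5 μg/mL → Intermediate
Amikacin: 0.06 μg/mL is ≤ 0.5 μg/mL — S
Rifampin: 128 μg/mL is ≥ 32 μg/mL ⇒ Resistant
Nafcillin (256 μg/mL) ≥ 128 μg/mL → R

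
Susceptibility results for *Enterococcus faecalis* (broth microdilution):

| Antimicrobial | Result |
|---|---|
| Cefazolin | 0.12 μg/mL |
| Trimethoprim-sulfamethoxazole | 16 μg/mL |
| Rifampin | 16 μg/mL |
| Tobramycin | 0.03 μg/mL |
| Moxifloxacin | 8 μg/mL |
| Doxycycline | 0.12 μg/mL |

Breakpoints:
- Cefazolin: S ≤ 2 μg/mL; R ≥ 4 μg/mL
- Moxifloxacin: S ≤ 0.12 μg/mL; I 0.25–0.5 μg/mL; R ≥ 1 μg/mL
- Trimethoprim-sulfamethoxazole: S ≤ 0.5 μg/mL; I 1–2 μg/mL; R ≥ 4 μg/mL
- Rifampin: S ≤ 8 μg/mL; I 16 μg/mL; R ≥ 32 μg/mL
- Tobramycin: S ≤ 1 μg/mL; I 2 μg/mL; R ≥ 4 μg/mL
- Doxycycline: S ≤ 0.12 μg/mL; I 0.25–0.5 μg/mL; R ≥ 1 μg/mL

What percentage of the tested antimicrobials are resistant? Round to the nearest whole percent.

Cefazolin (0.12 μg/mL) ≤ 2 μg/mL ⇒ Susceptible
Trimethoprim-sulfamethoxazole: 16 μg/mL is ≥ 4 μg/mL — Resistant
Rifampin (16 μg/mL) = 16 μg/mL ⇒ intermediate
Tobramycin: 0.03 μg/mL is ≤ 1 μg/mL — susceptible
Moxifloxacin 8 μg/mL: ≥ 1 μg/mL — resistant
Doxycycline 0.12 μg/mL: ≤ 0.12 μg/mL — Susceptible
Resistant: 2/6

33%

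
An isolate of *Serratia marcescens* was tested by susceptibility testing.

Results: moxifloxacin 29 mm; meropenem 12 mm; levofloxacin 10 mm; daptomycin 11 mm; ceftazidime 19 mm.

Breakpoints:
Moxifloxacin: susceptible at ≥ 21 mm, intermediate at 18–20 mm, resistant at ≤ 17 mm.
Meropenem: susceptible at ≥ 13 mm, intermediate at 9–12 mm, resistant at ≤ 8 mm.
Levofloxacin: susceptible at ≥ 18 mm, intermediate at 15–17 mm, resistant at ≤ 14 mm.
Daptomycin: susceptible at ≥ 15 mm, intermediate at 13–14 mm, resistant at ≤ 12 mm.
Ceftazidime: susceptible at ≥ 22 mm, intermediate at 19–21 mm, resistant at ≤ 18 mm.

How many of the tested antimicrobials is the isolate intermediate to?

2

Moxifloxacin: 29 mm is ≥ 21 mm ⇒ Susceptible
Meropenem: 12 mm is in 9–12 mm → I
Levofloxacin (10 mm) ≤ 14 mm ⇒ Resistant
Daptomycin 11 mm: ≤ 12 mm ⇒ resistant
Ceftazidime 19 mm: in 19–21 mm — Intermediate
Intermediate: 2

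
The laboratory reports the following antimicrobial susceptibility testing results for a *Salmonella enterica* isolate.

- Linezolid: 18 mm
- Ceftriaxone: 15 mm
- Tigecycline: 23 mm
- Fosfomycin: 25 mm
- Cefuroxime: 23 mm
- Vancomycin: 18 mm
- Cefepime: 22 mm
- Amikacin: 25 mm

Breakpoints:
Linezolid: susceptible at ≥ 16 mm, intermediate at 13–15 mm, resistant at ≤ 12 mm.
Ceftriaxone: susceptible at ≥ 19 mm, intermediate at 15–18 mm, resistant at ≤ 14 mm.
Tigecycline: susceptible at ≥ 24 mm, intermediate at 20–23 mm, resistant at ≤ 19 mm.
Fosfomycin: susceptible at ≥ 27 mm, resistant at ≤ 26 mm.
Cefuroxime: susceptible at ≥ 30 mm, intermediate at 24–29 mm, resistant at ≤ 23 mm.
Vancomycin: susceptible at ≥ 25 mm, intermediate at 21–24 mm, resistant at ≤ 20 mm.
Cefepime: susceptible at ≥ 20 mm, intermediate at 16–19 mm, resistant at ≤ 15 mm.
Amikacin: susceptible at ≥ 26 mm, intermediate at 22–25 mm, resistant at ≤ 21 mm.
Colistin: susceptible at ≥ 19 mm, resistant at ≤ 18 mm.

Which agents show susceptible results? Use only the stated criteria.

Linezolid (18 mm) ≥ 16 mm → susceptible
Ceftriaxone 15 mm: in 15–18 mm → Intermediate
Tigecycline 23 mm: in 20–23 mm ⇒ I
Fosfomycin 25 mm: ≤ 26 mm — Resistant
Cefuroxime: 23 mm is ≤ 23 mm → R
Vancomycin (18 mm) ≤ 20 mm ⇒ R
Cefepime: 22 mm is ≥ 20 mm — Susceptible
Amikacin: 25 mm is in 22–25 mm ⇒ Intermediate

linezolid, cefepime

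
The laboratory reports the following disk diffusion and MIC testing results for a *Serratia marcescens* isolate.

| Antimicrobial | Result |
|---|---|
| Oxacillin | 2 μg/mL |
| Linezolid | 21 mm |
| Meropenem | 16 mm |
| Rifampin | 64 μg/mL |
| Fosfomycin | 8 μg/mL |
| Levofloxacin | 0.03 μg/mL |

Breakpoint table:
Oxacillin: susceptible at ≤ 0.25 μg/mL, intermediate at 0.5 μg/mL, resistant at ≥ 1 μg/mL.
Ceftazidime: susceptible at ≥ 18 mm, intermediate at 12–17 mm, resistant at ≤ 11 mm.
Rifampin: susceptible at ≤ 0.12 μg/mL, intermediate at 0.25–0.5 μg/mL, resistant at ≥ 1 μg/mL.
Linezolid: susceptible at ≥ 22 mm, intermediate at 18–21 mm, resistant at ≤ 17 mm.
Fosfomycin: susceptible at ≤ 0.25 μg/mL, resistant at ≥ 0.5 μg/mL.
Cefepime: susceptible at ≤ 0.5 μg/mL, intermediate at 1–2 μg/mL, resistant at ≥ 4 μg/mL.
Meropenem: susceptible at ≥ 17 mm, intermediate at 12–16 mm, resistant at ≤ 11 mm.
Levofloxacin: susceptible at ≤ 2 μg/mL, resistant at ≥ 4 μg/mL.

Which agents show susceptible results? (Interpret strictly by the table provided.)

Oxacillin (2 μg/mL) ≥ 1 μg/mL — resistant
Linezolid (21 mm) in 18–21 mm → intermediate
Meropenem 16 mm: in 12–16 mm ⇒ intermediate
Rifampin 64 μg/mL: ≥ 1 μg/mL → resistant
Fosfomycin 8 μg/mL: ≥ 0.5 μg/mL ⇒ resistant
Levofloxacin 0.03 μg/mL: ≤ 2 μg/mL → S

levofloxacin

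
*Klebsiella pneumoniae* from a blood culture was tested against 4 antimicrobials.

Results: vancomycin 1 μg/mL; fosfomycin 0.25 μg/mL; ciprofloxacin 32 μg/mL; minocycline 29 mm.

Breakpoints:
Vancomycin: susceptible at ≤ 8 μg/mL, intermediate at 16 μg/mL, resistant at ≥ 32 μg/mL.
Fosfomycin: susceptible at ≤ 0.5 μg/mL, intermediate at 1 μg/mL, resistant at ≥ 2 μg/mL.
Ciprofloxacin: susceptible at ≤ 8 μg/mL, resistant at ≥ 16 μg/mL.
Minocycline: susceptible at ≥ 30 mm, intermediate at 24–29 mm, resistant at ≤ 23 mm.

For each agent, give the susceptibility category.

Vancomycin 1 μg/mL: ≤ 8 μg/mL — susceptible
Fosfomycin: 0.25 μg/mL is ≤ 0.5 μg/mL → Susceptible
Ciprofloxacin 32 μg/mL: ≥ 16 μg/mL ⇒ Resistant
Minocycline 29 mm: in 24–29 mm ⇒ I

S, S, R, I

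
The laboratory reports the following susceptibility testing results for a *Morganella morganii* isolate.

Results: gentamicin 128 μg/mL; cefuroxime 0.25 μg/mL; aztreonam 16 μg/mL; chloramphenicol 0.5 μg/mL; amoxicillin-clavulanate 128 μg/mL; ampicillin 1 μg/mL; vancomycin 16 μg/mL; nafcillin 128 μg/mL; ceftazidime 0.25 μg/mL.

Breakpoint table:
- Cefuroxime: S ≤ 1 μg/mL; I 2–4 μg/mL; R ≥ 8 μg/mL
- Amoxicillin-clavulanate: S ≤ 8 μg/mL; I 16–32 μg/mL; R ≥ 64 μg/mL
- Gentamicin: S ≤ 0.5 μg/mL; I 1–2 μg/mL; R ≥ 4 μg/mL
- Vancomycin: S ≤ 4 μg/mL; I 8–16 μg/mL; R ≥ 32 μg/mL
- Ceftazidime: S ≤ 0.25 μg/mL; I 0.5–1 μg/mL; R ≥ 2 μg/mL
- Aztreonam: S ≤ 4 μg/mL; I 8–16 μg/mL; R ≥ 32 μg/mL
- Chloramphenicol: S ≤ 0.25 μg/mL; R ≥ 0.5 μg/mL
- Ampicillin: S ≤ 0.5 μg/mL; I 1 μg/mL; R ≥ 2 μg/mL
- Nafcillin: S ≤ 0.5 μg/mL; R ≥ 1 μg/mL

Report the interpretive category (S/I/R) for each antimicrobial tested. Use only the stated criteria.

Gentamicin 128 μg/mL: ≥ 4 μg/mL → R
Cefuroxime 0.25 μg/mL: ≤ 1 μg/mL — Susceptible
Aztreonam (16 μg/mL) in 8–16 μg/mL ⇒ Intermediate
Chloramphenicol 0.5 μg/mL: ≥ 0.5 μg/mL — R
Amoxicillin-clavulanate 128 μg/mL: ≥ 64 μg/mL → R
Ampicillin: 1 μg/mL is = 1 μg/mL → intermediate
Vancomycin: 16 μg/mL is in 8–16 μg/mL → I
Nafcillin: 128 μg/mL is ≥ 1 μg/mL — R
Ceftazidime (0.25 μg/mL) ≤ 0.25 μg/mL — Susceptible

R, S, I, R, R, I, I, R, S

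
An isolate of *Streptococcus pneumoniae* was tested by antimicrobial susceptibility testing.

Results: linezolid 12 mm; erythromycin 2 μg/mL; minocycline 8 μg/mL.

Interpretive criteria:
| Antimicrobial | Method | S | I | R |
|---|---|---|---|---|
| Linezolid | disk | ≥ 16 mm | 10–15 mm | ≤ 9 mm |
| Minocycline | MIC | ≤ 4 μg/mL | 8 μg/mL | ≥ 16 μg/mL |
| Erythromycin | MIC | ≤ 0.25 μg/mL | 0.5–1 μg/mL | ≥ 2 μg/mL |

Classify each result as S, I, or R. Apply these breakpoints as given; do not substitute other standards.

Linezolid 12 mm: in 10–15 mm → intermediate
Erythromycin 2 μg/mL: ≥ 2 μg/mL → Resistant
Minocycline: 8 μg/mL is = 8 μg/mL ⇒ I

I, R, I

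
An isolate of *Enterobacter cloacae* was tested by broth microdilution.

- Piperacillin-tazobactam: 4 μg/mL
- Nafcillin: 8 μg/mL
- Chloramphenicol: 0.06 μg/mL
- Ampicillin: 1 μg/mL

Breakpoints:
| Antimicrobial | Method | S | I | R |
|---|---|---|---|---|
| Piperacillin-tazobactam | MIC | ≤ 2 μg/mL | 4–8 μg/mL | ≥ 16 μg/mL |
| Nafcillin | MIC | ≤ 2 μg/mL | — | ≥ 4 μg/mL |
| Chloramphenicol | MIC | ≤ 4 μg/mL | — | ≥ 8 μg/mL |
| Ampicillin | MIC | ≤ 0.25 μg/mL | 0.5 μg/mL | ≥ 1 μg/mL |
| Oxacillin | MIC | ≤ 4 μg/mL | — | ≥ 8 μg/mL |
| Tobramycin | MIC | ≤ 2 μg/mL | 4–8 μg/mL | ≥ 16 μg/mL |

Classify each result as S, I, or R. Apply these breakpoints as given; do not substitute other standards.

Piperacillin-tazobactam 4 μg/mL: in 4–8 μg/mL → Intermediate
Nafcillin: 8 μg/mL is ≥ 4 μg/mL — Resistant
Chloramphenicol (0.06 μg/mL) ≤ 4 μg/mL → susceptible
Ampicillin 1 μg/mL: ≥ 1 μg/mL ⇒ R

I, R, S, R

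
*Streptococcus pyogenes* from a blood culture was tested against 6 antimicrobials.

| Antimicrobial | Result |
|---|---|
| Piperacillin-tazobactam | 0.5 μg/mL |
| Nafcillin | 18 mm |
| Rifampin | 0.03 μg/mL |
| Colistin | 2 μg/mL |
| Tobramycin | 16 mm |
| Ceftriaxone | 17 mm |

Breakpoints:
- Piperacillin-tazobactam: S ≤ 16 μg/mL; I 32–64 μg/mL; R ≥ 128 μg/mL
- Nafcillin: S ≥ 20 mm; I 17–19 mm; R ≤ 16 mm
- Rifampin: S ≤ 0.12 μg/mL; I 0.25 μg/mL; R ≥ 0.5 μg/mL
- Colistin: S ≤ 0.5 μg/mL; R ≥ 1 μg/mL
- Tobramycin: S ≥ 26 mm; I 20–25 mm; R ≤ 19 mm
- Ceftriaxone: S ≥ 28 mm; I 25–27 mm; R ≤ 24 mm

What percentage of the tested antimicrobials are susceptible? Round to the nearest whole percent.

Piperacillin-tazobactam: 0.5 μg/mL is ≤ 16 μg/mL → Susceptible
Nafcillin (18 mm) in 17–19 mm → intermediate
Rifampin: 0.03 μg/mL is ≤ 0.12 μg/mL → Susceptible
Colistin: 2 μg/mL is ≥ 1 μg/mL ⇒ Resistant
Tobramycin (16 mm) ≤ 19 mm → Resistant
Ceftriaxone (17 mm) ≤ 24 mm → R
Susceptible: 2/6

33%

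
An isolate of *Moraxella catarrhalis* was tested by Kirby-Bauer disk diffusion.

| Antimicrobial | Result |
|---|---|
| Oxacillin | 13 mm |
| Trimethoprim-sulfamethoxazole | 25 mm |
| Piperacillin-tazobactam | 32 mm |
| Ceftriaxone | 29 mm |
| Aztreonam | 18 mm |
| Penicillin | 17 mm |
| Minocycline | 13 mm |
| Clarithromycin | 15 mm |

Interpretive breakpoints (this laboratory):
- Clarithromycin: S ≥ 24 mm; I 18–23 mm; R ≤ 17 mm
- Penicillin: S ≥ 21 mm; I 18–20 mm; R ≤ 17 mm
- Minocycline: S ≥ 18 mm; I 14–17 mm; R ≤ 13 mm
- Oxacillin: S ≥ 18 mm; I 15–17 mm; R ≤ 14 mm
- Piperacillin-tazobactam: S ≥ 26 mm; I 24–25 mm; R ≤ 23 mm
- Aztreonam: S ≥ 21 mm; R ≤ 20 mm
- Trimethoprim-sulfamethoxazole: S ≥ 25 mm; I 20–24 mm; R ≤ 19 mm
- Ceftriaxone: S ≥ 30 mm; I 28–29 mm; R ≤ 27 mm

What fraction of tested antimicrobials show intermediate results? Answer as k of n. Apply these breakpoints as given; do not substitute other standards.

1 of 8

Oxacillin (13 mm) ≤ 14 mm ⇒ resistant
Trimethoprim-sulfamethoxazole (25 mm) ≥ 25 mm → Susceptible
Piperacillin-tazobactam: 32 mm is ≥ 26 mm ⇒ susceptible
Ceftriaxone: 29 mm is in 28–29 mm ⇒ I
Aztreonam 18 mm: ≤ 20 mm → Resistant
Penicillin: 17 mm is ≤ 17 mm → Resistant
Minocycline 13 mm: ≤ 13 mm ⇒ resistant
Clarithromycin: 15 mm is ≤ 17 mm → R
Intermediate: 1/8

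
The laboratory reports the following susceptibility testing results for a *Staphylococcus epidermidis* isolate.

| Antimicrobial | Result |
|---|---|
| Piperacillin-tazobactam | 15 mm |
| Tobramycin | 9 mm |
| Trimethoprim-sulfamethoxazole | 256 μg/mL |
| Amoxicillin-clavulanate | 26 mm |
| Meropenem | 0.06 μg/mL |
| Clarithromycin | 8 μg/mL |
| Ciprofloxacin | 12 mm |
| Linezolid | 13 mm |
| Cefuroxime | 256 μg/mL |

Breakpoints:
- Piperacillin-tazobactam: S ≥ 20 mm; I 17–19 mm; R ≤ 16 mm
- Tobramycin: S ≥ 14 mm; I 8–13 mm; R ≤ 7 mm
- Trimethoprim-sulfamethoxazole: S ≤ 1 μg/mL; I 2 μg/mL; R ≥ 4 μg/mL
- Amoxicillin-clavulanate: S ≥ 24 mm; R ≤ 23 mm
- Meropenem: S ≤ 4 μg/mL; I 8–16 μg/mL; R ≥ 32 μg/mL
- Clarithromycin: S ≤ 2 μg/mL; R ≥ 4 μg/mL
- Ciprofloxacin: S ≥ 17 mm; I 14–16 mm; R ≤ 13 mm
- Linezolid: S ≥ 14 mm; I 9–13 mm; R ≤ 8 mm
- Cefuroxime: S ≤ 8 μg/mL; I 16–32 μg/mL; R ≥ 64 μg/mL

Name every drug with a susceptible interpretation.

Piperacillin-tazobactam: 15 mm is ≤ 16 mm ⇒ Resistant
Tobramycin: 9 mm is in 8–13 mm ⇒ I
Trimethoprim-sulfamethoxazole (256 μg/mL) ≥ 4 μg/mL → Resistant
Amoxicillin-clavulanate: 26 mm is ≥ 24 mm — Susceptible
Meropenem 0.06 μg/mL: ≤ 4 μg/mL ⇒ S
Clarithromycin 8 μg/mL: ≥ 4 μg/mL ⇒ Resistant
Ciprofloxacin (12 mm) ≤ 13 mm ⇒ resistant
Linezolid (13 mm) in 9–13 mm → I
Cefuroxime (256 μg/mL) ≥ 64 μg/mL ⇒ resistant

amoxicillin-clavulanate, meropenem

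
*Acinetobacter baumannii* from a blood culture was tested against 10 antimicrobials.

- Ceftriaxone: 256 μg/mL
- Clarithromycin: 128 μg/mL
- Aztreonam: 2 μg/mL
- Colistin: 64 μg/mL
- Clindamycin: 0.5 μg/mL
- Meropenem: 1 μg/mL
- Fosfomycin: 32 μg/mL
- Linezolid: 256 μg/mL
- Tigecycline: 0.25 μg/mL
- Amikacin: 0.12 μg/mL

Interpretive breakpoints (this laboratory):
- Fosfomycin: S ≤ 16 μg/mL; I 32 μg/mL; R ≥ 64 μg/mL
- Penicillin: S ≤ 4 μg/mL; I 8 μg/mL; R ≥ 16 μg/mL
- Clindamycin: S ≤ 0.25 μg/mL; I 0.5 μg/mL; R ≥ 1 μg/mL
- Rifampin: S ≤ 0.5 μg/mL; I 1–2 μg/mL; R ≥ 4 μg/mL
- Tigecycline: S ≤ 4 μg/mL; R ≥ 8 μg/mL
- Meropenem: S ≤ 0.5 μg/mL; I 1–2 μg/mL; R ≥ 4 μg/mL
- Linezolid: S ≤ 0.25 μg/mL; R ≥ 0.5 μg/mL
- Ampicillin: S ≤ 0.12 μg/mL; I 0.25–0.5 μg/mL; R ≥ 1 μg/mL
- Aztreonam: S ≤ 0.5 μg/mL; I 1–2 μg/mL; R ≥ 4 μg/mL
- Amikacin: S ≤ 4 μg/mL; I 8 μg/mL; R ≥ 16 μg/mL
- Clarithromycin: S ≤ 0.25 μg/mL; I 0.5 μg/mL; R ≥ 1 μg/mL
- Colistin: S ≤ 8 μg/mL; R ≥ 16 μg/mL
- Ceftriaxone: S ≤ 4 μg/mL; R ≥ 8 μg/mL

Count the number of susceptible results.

2

Ceftriaxone 256 μg/mL: ≥ 8 μg/mL — R
Clarithromycin (128 μg/mL) ≥ 1 μg/mL → R
Aztreonam (2 μg/mL) in 1–2 μg/mL → I
Colistin (64 μg/mL) ≥ 16 μg/mL — resistant
Clindamycin: 0.5 μg/mL is = 0.5 μg/mL ⇒ intermediate
Meropenem 1 μg/mL: in 1–2 μg/mL → intermediate
Fosfomycin: 32 μg/mL is = 32 μg/mL — Intermediate
Linezolid 256 μg/mL: ≥ 0.5 μg/mL → R
Tigecycline (0.25 μg/mL) ≤ 4 μg/mL → S
Amikacin (0.12 μg/mL) ≤ 4 μg/mL — S
Susceptible: 2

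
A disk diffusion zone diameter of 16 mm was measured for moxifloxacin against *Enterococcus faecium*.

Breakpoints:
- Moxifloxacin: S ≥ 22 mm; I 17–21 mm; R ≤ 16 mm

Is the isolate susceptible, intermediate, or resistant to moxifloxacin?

R

Moxifloxacin (16 mm) ≤ 16 mm — R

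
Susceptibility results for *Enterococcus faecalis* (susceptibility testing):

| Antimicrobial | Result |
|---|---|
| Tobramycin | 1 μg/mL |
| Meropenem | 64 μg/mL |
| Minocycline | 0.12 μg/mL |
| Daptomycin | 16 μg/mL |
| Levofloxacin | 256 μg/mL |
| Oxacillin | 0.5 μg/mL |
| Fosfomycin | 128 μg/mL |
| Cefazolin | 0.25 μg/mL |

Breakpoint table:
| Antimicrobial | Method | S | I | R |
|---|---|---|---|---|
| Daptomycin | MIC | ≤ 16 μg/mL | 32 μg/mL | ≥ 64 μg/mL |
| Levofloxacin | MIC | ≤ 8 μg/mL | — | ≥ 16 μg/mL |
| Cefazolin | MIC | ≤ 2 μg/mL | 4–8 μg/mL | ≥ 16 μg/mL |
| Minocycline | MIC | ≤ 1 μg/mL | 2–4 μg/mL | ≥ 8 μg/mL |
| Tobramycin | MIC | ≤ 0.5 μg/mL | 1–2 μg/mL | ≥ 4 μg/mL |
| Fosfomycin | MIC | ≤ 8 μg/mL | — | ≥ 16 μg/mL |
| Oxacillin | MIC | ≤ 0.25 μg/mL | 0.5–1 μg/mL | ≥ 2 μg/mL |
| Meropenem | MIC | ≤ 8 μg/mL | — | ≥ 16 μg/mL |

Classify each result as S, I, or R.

I, R, S, S, R, I, R, S

Tobramycin: 1 μg/mL is in 1–2 μg/mL — Intermediate
Meropenem (64 μg/mL) ≥ 16 μg/mL → resistant
Minocycline 0.12 μg/mL: ≤ 1 μg/mL ⇒ susceptible
Daptomycin (16 μg/mL) ≤ 16 μg/mL → susceptible
Levofloxacin 256 μg/mL: ≥ 16 μg/mL — R
Oxacillin (0.5 μg/mL) in 0.5–1 μg/mL → intermediate
Fosfomycin 128 μg/mL: ≥ 16 μg/mL ⇒ R
Cefazolin 0.25 μg/mL: ≤ 2 μg/mL → susceptible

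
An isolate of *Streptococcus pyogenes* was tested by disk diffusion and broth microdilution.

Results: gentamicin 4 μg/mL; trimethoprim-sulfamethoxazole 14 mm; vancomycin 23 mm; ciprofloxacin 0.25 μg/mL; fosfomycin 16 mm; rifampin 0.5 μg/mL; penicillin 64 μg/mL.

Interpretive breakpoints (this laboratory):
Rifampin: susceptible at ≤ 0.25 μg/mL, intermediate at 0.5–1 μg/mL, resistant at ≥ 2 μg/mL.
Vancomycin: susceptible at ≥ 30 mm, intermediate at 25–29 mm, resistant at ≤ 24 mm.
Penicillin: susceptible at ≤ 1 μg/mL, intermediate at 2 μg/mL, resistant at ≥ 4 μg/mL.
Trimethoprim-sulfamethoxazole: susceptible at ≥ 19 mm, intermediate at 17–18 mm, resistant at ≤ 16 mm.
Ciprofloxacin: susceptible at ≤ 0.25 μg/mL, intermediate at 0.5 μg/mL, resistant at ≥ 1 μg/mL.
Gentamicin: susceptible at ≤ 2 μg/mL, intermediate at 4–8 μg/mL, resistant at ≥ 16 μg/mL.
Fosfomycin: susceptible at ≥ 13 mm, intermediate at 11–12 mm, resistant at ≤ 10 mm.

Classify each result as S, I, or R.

I, R, R, S, S, I, R

Gentamicin: 4 μg/mL is in 4–8 μg/mL → I
Trimethoprim-sulfamethoxazole 14 mm: ≤ 16 mm — resistant
Vancomycin (23 mm) ≤ 24 mm → resistant
Ciprofloxacin 0.25 μg/mL: ≤ 0.25 μg/mL ⇒ susceptible
Fosfomycin: 16 mm is ≥ 13 mm ⇒ susceptible
Rifampin (0.5 μg/mL) in 0.5–1 μg/mL — intermediate
Penicillin: 64 μg/mL is ≥ 4 μg/mL ⇒ R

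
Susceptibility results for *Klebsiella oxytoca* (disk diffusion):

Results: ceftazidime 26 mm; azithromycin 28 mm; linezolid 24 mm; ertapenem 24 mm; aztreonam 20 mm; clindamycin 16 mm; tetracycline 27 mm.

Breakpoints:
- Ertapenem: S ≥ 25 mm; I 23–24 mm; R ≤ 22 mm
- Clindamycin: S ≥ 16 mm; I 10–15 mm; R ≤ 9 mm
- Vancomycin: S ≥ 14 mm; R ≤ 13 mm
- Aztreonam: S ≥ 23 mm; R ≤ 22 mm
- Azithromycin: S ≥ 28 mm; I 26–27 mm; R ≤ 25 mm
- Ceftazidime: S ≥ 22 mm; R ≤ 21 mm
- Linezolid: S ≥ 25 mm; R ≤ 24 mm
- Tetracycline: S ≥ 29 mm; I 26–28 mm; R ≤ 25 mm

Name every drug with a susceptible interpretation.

ceftazidime, azithromycin, clindamycin

Ceftazidime 26 mm: ≥ 22 mm → S
Azithromycin (28 mm) ≥ 28 mm → S
Linezolid 24 mm: ≤ 24 mm — resistant
Ertapenem 24 mm: in 23–24 mm — intermediate
Aztreonam 20 mm: ≤ 22 mm ⇒ resistant
Clindamycin: 16 mm is ≥ 16 mm — susceptible
Tetracycline: 27 mm is in 26–28 mm ⇒ intermediate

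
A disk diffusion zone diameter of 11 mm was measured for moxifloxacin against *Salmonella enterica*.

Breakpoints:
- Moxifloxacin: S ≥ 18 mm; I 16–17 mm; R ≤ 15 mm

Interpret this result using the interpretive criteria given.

R

Moxifloxacin: 11 mm is ≤ 15 mm — Resistant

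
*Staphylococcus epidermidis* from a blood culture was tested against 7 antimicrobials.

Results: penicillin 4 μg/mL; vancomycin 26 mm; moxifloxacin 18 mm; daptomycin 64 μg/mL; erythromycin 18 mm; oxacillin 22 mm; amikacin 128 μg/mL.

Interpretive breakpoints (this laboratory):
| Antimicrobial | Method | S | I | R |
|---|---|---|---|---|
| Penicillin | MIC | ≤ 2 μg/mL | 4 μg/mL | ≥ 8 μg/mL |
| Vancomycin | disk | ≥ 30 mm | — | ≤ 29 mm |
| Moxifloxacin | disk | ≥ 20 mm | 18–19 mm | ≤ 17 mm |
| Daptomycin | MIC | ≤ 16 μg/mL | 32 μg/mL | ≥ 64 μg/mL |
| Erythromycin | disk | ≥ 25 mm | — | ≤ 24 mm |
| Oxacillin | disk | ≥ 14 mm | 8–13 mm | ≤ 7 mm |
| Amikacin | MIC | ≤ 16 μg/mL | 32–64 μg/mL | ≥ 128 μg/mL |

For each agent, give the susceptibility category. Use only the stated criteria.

I, R, I, R, R, S, R

Penicillin 4 μg/mL: = 4 μg/mL — I
Vancomycin (26 mm) ≤ 29 mm ⇒ resistant
Moxifloxacin (18 mm) in 18–19 mm ⇒ intermediate
Daptomycin: 64 μg/mL is ≥ 64 μg/mL ⇒ R
Erythromycin: 18 mm is ≤ 24 mm → R
Oxacillin: 22 mm is ≥ 14 mm → Susceptible
Amikacin (128 μg/mL) ≥ 128 μg/mL ⇒ resistant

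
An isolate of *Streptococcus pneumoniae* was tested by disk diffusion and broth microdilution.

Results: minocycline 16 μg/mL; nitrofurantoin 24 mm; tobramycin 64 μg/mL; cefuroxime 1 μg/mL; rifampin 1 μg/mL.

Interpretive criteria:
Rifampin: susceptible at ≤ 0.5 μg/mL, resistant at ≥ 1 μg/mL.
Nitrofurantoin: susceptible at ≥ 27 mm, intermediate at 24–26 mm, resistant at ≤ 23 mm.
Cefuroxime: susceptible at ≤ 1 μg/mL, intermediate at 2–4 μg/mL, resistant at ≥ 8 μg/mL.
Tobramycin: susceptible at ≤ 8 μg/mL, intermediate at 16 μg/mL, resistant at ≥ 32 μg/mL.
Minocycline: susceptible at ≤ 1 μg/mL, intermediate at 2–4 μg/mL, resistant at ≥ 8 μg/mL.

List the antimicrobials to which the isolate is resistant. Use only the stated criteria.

Minocycline: 16 μg/mL is ≥ 8 μg/mL ⇒ resistant
Nitrofurantoin 24 mm: in 24–26 mm ⇒ I
Tobramycin: 64 μg/mL is ≥ 32 μg/mL → resistant
Cefuroxime: 1 μg/mL is ≤ 1 μg/mL → S
Rifampin: 1 μg/mL is ≥ 1 μg/mL — resistant

minocycline, tobramycin, rifampin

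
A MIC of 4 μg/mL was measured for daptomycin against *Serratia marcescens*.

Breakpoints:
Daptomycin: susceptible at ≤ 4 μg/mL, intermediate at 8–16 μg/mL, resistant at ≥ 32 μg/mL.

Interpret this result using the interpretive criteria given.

S

Daptomycin: 4 μg/mL is ≤ 4 μg/mL — Susceptible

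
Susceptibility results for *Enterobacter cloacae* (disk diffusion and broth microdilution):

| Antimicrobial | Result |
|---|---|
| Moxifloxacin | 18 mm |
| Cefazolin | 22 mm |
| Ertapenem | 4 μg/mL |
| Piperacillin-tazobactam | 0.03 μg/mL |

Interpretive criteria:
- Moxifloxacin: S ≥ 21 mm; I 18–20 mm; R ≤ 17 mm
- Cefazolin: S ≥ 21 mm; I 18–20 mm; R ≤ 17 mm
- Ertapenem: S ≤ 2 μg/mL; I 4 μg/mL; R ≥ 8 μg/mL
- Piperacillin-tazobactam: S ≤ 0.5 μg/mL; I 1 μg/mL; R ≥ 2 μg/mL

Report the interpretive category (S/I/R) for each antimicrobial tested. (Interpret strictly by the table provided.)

Moxifloxacin 18 mm: in 18–20 mm → I
Cefazolin 22 mm: ≥ 21 mm → S
Ertapenem (4 μg/mL) = 4 μg/mL — I
Piperacillin-tazobactam: 0.03 μg/mL is ≤ 0.5 μg/mL ⇒ susceptible

I, S, I, S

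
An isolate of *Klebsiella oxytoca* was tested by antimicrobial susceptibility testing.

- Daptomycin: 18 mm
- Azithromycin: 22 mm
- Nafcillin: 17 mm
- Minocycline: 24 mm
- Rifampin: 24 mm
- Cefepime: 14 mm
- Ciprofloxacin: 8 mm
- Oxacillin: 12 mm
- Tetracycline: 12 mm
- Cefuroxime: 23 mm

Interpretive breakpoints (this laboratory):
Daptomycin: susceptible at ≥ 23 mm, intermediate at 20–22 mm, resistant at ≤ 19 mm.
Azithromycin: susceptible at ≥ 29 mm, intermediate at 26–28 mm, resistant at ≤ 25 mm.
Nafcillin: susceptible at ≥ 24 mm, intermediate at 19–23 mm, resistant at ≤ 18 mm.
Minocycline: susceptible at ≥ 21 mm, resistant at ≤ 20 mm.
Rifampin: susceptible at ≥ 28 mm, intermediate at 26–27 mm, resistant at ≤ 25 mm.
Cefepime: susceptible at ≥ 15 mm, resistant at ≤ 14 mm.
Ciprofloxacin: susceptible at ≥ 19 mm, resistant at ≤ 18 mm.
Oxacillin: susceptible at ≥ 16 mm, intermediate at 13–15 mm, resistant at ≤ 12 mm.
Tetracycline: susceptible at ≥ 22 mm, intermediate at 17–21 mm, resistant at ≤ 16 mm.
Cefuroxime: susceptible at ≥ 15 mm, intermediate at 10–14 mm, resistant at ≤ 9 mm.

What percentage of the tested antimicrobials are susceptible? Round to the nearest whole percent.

Daptomycin: 18 mm is ≤ 19 mm — Resistant
Azithromycin (22 mm) ≤ 25 mm → resistant
Nafcillin 17 mm: ≤ 18 mm → Resistant
Minocycline (24 mm) ≥ 21 mm ⇒ S
Rifampin: 24 mm is ≤ 25 mm — Resistant
Cefepime 14 mm: ≤ 14 mm ⇒ Resistant
Ciprofloxacin (8 mm) ≤ 18 mm — Resistant
Oxacillin (12 mm) ≤ 12 mm → R
Tetracycline 12 mm: ≤ 16 mm ⇒ Resistant
Cefuroxime 23 mm: ≥ 15 mm → Susceptible
Susceptible: 2/10

20%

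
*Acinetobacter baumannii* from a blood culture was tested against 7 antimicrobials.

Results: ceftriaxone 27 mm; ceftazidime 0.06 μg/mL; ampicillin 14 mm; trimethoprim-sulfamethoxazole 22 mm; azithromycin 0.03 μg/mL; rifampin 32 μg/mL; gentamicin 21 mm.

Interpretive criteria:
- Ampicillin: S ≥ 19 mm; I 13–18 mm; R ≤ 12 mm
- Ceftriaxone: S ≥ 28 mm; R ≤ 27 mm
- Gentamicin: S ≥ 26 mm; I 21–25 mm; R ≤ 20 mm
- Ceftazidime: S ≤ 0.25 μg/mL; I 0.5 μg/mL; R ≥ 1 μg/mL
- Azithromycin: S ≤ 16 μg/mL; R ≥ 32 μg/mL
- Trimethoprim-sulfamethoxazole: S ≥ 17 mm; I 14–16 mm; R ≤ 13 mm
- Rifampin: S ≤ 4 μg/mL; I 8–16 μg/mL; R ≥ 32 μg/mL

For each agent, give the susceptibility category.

Ceftriaxone: 27 mm is ≤ 27 mm ⇒ R
Ceftazidime (0.06 μg/mL) ≤ 0.25 μg/mL — Susceptible
Ampicillin (14 mm) in 13–18 mm ⇒ Intermediate
Trimethoprim-sulfamethoxazole: 22 mm is ≥ 17 mm → Susceptible
Azithromycin: 0.03 μg/mL is ≤ 16 μg/mL — Susceptible
Rifampin 32 μg/mL: ≥ 32 μg/mL — resistant
Gentamicin: 21 mm is in 21–25 mm — I

R, S, I, S, S, R, I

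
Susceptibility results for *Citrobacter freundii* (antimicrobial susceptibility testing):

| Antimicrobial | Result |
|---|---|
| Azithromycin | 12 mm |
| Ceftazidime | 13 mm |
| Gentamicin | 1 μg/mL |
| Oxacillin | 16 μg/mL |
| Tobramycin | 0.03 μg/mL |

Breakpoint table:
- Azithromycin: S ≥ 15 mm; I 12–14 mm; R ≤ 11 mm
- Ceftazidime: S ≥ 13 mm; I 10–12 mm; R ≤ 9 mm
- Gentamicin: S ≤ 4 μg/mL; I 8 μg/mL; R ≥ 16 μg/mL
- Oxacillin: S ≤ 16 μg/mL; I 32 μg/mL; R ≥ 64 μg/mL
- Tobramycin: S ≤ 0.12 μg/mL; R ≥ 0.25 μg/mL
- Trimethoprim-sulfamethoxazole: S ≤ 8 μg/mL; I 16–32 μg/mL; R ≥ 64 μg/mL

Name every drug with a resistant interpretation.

Azithromycin 12 mm: in 12–14 mm — intermediate
Ceftazidime (13 mm) ≥ 13 mm ⇒ S
Gentamicin 1 μg/mL: ≤ 4 μg/mL — S
Oxacillin 16 μg/mL: ≤ 16 μg/mL ⇒ Susceptible
Tobramycin: 0.03 μg/mL is ≤ 0.12 μg/mL → S

none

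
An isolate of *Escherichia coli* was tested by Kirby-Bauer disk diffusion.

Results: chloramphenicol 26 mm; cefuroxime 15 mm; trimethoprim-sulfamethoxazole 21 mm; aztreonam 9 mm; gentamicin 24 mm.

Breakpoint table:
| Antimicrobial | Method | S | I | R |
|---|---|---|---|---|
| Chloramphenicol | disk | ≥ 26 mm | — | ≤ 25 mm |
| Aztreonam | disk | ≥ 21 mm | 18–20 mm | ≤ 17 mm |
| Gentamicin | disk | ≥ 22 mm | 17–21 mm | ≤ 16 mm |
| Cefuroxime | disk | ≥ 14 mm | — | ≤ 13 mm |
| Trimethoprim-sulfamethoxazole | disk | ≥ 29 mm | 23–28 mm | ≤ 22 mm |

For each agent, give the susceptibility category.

Chloramphenicol (26 mm) ≥ 26 mm → Susceptible
Cefuroxime (15 mm) ≥ 14 mm → susceptible
Trimethoprim-sulfamethoxazole: 21 mm is ≤ 22 mm → R
Aztreonam 9 mm: ≤ 17 mm → resistant
Gentamicin 24 mm: ≥ 22 mm ⇒ Susceptible

S, S, R, R, S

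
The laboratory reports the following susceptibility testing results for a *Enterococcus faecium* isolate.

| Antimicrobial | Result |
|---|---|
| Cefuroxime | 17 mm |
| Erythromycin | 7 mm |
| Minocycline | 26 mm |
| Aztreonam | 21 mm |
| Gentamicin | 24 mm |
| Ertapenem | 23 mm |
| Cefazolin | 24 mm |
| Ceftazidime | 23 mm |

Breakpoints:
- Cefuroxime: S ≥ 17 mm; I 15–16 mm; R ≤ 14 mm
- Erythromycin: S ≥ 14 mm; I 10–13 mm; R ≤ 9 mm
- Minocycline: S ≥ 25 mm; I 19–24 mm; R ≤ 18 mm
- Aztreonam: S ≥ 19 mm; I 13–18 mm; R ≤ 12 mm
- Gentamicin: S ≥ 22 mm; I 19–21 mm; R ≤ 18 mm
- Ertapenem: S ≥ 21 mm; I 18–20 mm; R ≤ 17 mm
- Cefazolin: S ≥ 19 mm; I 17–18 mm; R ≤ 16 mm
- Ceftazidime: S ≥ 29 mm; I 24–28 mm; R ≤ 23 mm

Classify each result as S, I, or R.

Cefuroxime 17 mm: ≥ 17 mm ⇒ susceptible
Erythromycin: 7 mm is ≤ 9 mm ⇒ resistant
Minocycline 26 mm: ≥ 25 mm → S
Aztreonam (21 mm) ≥ 19 mm — susceptible
Gentamicin 24 mm: ≥ 22 mm ⇒ S
Ertapenem: 23 mm is ≥ 21 mm ⇒ susceptible
Cefazolin (24 mm) ≥ 19 mm ⇒ S
Ceftazidime: 23 mm is ≤ 23 mm ⇒ Resistant

S, R, S, S, S, S, S, R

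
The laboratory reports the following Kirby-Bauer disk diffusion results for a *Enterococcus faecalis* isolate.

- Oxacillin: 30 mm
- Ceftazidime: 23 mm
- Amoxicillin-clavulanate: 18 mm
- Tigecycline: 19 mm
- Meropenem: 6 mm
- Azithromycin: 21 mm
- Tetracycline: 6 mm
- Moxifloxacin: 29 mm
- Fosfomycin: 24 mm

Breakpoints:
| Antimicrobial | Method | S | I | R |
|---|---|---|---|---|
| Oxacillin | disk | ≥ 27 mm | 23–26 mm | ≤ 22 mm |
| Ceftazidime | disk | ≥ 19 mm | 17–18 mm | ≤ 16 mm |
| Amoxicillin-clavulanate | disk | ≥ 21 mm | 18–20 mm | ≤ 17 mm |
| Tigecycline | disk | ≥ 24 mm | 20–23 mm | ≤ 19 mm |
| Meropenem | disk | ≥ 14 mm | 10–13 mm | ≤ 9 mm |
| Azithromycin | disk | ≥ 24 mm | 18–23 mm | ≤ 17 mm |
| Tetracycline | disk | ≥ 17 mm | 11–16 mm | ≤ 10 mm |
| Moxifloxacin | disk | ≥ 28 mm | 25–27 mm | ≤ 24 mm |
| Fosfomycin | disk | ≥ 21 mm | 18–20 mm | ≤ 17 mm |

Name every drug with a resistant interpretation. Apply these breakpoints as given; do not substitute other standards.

tigecycline, meropenem, tetracycline

Oxacillin (30 mm) ≥ 27 mm — S
Ceftazidime: 23 mm is ≥ 19 mm → susceptible
Amoxicillin-clavulanate 18 mm: in 18–20 mm ⇒ Intermediate
Tigecycline (19 mm) ≤ 19 mm — Resistant
Meropenem (6 mm) ≤ 9 mm — R
Azithromycin: 21 mm is in 18–23 mm ⇒ intermediate
Tetracycline (6 mm) ≤ 10 mm → R
Moxifloxacin (29 mm) ≥ 28 mm ⇒ susceptible
Fosfomycin (24 mm) ≥ 21 mm → susceptible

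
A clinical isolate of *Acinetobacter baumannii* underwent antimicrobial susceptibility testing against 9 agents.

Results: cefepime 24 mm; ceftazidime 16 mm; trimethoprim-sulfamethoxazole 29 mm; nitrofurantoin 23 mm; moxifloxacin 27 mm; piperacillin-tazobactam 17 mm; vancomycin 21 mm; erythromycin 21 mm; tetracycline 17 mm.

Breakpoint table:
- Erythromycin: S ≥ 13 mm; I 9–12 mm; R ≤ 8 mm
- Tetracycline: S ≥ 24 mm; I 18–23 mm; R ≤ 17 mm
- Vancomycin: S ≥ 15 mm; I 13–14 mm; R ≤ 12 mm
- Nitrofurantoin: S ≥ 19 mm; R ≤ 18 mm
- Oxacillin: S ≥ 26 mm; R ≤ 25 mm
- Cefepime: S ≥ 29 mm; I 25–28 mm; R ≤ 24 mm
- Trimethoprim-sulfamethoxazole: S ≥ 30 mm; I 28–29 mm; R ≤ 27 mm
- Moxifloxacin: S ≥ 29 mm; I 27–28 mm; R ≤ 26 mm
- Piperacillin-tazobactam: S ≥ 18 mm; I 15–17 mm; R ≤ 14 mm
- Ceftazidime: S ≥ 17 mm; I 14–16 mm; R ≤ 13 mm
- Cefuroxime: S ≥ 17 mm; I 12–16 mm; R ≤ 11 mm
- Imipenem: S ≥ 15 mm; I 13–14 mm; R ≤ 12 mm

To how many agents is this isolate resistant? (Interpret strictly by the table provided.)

Cefepime: 24 mm is ≤ 24 mm → resistant
Ceftazidime 16 mm: in 14–16 mm ⇒ Intermediate
Trimethoprim-sulfamethoxazole (29 mm) in 28–29 mm ⇒ Intermediate
Nitrofurantoin (23 mm) ≥ 19 mm → susceptible
Moxifloxacin (27 mm) in 27–28 mm → Intermediate
Piperacillin-tazobactam (17 mm) in 15–17 mm ⇒ Intermediate
Vancomycin 21 mm: ≥ 15 mm ⇒ Susceptible
Erythromycin: 21 mm is ≥ 13 mm ⇒ susceptible
Tetracycline: 17 mm is ≤ 17 mm → Resistant
Resistant: 2

2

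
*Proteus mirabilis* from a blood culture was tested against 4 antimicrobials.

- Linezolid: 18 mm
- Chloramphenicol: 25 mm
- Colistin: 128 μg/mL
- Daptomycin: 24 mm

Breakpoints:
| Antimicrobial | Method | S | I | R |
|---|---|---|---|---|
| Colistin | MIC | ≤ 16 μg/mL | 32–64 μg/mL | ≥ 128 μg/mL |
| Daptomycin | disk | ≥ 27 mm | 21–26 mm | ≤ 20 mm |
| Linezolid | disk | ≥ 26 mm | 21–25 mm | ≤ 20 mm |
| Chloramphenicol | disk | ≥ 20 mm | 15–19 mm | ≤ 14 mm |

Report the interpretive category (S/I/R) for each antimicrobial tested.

Linezolid 18 mm: ≤ 20 mm — resistant
Chloramphenicol 25 mm: ≥ 20 mm ⇒ susceptible
Colistin: 128 μg/mL is ≥ 128 μg/mL — R
Daptomycin 24 mm: in 21–26 mm — I

R, S, R, I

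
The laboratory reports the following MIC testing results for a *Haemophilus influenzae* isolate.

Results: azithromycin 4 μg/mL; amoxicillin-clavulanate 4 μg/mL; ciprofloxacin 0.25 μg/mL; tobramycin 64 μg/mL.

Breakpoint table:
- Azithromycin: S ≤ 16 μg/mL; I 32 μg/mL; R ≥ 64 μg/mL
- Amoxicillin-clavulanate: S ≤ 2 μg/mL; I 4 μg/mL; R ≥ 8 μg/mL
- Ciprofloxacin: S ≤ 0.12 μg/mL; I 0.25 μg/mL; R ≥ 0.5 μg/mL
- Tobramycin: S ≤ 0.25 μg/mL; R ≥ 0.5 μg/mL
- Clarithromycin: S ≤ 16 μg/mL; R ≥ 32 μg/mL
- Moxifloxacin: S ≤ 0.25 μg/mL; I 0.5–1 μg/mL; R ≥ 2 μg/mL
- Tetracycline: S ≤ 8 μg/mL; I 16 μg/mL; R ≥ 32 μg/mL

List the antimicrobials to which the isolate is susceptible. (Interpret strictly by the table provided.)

azithromycin

Azithromycin 4 μg/mL: ≤ 16 μg/mL → S
Amoxicillin-clavulanate 4 μg/mL: = 4 μg/mL ⇒ I
Ciprofloxacin (0.25 μg/mL) = 0.25 μg/mL ⇒ I
Tobramycin (64 μg/mL) ≥ 0.5 μg/mL — resistant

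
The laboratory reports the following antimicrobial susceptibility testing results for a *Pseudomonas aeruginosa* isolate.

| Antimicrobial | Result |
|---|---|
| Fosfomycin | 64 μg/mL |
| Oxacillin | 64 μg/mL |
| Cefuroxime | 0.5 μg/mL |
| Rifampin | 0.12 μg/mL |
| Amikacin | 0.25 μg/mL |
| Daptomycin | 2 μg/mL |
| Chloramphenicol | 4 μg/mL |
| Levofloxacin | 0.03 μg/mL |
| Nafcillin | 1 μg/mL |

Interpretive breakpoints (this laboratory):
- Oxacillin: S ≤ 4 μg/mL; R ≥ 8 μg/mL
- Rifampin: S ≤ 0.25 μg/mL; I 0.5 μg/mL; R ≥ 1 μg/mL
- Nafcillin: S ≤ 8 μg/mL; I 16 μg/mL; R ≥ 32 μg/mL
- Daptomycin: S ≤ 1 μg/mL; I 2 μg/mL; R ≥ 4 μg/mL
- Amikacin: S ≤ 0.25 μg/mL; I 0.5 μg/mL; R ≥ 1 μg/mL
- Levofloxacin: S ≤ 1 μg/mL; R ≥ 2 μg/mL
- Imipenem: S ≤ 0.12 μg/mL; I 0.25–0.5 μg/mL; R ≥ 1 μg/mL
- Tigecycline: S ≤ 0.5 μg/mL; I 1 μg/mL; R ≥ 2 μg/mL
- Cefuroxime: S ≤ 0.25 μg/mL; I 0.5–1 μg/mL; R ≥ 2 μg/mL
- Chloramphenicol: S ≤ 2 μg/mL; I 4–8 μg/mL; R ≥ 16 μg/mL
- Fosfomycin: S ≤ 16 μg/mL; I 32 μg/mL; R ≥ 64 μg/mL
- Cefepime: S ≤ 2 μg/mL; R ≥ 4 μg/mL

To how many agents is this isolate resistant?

Fosfomycin 64 μg/mL: ≥ 64 μg/mL — Resistant
Oxacillin 64 μg/mL: ≥ 8 μg/mL — R
Cefuroxime 0.5 μg/mL: in 0.5–1 μg/mL — Intermediate
Rifampin (0.12 μg/mL) ≤ 0.25 μg/mL — Susceptible
Amikacin 0.25 μg/mL: ≤ 0.25 μg/mL — S
Daptomycin 2 μg/mL: = 2 μg/mL → intermediate
Chloramphenicol 4 μg/mL: in 4–8 μg/mL — I
Levofloxacin: 0.03 μg/mL is ≤ 1 μg/mL ⇒ Susceptible
Nafcillin 1 μg/mL: ≤ 8 μg/mL → susceptible
Resistant: 2

2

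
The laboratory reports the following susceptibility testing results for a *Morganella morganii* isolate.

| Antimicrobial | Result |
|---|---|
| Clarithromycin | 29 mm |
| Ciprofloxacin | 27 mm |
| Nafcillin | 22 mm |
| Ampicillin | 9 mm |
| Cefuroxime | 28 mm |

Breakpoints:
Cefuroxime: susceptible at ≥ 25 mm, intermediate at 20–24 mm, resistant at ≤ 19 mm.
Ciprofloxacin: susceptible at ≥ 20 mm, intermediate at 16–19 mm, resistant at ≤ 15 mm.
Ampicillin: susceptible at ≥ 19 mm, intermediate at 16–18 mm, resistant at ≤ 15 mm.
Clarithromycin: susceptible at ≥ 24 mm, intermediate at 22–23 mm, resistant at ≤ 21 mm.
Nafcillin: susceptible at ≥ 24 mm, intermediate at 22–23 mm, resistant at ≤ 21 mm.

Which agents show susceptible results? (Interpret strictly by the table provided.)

Clarithromycin (29 mm) ≥ 24 mm ⇒ susceptible
Ciprofloxacin 27 mm: ≥ 20 mm — S
Nafcillin (22 mm) in 22–23 mm → intermediate
Ampicillin 9 mm: ≤ 15 mm ⇒ resistant
Cefuroxime (28 mm) ≥ 25 mm ⇒ S

clarithromycin, ciprofloxacin, cefuroxime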